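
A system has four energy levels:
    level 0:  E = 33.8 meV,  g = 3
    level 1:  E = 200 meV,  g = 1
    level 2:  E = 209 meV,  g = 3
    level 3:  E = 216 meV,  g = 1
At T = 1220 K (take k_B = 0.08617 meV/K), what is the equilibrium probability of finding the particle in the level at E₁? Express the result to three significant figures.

0.0521

k_BT = 0.08617 × 1220 K = 105.13 meV.
Eᵢ/kT = 0.32151, 1.9024, 1.9880, 2.0546.
Z = Σ gᵢe^(−Eᵢ/kT) = 3·e^(−0.32151) + 1·e^(−1.9024) + 3·e^(−1.9880) + 1·e^(−2.0546) = 2.1752 + 0.14921 + 0.41091 + 0.12814 = 2.8635.
P₁ = g₁ e^(−E₁/kT) / Z = 0.14921/2.8635 = 0.0521.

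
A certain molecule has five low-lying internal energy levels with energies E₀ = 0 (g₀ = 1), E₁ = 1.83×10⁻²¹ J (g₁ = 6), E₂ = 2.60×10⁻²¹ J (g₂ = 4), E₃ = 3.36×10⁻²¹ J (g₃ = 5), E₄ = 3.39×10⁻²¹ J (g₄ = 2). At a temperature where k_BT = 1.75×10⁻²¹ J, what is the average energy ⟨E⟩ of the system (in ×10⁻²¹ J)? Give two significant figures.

1.9 ×10⁻²¹ J

Eᵢ/kT = 0, 1.046, 1.486, 1.920, 1.937.
Z = Σ gᵢe^(−Eᵢ/kT) = 1·e^(−0) + 6·e^(−1.046) + 4·e^(−1.486) + 5·e^(−1.920) + 2·e^(−1.937) = 1.000 + 2.108 + 0.9051 + 0.7330 + 0.2883 = 5.034.
⟨E⟩ = Σ Eᵢ gᵢe^(−Eᵢ/kT) / Z = (0·1.000 + 1.83·2.108 + 2.60·0.9051 + 3.36·0.7330 + 3.39·0.2883) / 5.034 = 1.9 ×10⁻²¹ J.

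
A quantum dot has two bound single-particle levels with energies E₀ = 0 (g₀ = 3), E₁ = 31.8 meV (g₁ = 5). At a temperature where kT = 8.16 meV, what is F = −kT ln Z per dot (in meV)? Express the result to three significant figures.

Eᵢ/kT = 0, 3.8971.
Z = Σ gᵢe^(−Eᵢ/kT) = 3·e^(−0) + 5·e^(−3.8971) = 3.0000 + 0.10150 = 3.1015.
F = −kT ln Z = −8.16 × ln(3.1015) = −8.16 × 1.1319 = -9.24 meV.

-9.24 meV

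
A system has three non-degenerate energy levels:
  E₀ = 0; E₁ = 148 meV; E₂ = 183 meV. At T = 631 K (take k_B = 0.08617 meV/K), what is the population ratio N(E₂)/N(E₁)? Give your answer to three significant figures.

0.525

k_BT = 0.08617 × 631 K = 54.373 meV.
n₂/n₁ = exp[−(E₂−E₁)/kT] = exp(−(35 meV)/(54.373 meV)) = exp(-0.64370) = 0.525.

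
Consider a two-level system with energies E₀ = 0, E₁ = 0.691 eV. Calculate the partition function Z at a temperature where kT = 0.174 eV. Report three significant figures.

Eᵢ/kT = 0, 3.9713.
Z = Σ e^(−Eᵢ/kT) = e^(−0) + e^(−3.9713) = 1.0000 + 0.018849 = 1.0188.

Z = 1.02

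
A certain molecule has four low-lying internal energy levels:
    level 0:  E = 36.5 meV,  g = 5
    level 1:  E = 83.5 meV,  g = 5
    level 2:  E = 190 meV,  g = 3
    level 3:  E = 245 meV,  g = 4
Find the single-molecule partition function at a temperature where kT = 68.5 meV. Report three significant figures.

Z = 4.71

Eᵢ/kT = 0.53285, 1.2190, 2.7737, 3.5766.
Z = Σ gᵢe^(−Eᵢ/kT) = 5·e^(−0.53285) + 5·e^(−1.2190) + 3·e^(−2.7737) + 4·e^(−3.5766) = 2.9346 + 1.4776 + 0.18729 + 0.11188 = 4.7114.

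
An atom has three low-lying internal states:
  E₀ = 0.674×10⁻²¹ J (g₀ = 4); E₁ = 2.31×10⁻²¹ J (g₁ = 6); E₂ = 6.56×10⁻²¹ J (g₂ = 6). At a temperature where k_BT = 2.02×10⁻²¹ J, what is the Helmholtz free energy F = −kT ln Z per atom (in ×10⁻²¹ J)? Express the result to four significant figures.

Eᵢ/kT = 0.333663, 1.14356, 3.24752.
Z = Σ gᵢe^(−Eᵢ/kT) = 4·e^(−0.333663) + 6·e^(−1.14356) + 6·e^(−3.24752) = 2.86518 + 1.91209 + 0.233223 = 5.01049.
F = −kT ln Z = −2.02 × ln(5.01049) = −2.02 × 1.61153 = -3.255 ×10⁻²¹ J.

-3.255 ×10⁻²¹ J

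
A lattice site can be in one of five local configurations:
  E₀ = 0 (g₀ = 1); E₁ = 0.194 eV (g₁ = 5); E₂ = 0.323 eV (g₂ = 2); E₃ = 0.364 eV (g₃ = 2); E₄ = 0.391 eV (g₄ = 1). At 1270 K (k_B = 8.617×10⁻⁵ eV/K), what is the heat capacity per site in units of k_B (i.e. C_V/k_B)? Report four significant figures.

k_BT = 8.617×10⁻⁵ × 1270 K = 0.109436 eV.
Eᵢ/kT = 0, 1.77273, 2.95150, 3.32614, 3.57286.
Z = Σ gᵢe^(−Eᵢ/kT) = 1·e^(−0) + 5·e^(−1.77273) + 2·e^(−2.95150) + 2·e^(−3.32614) + 1·e^(−3.57286) = 1.00000 + 0.849343 + 0.104523 + 0.0718631 + 0.0280754 = 2.05380.
⟨E⟩ = 0.114748 eV, ⟨E²⟩ = 0.0275998 eV².
C_V/k_B = (⟨E²⟩ − ⟨E⟩²)/(kT)² = (0.0275998 − 0.0131671)/0.0119762 = 1.205.

1.205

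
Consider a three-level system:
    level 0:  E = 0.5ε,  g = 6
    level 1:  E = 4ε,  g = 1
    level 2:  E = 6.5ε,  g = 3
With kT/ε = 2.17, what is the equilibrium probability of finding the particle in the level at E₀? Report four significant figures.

Eᵢ/kT = 0.230415, 1.84332, 2.99539.
Z = Σ gᵢe^(−Eᵢ/kT) = 6·e^(−0.230415) + 1·e^(−1.84332) + 3·e^(−2.99539) = 4.76522 + 0.158291 + 0.150051 = 5.07356.
P₀ = g₀ e^(−E₀/kT) / Z = 4.76522/5.07356 = 0.9392.

0.9392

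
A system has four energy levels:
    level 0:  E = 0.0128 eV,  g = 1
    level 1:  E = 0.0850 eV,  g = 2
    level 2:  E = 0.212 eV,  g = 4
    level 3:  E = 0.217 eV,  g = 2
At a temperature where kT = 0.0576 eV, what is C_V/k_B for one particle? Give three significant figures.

Eᵢ/kT = 0.22222, 1.4757, 3.6806, 3.7674.
Z = Σ gᵢe^(−Eᵢ/kT) = 1·e^(−0.22222) + 2·e^(−1.4757) + 4·e^(−3.6806) + 2·e^(−3.7674) = 0.80074 + 0.45724 + 0.10083 + 0.046224 = 1.4050.
⟨E⟩ = 0.057311 eV, ⟨E²⟩ = 0.0072193 eV².
C_V/k_B = (⟨E²⟩ − ⟨E⟩²)/(kT)² = (0.0072193 − 0.0032846)/0.0033178 = 1.19.

1.19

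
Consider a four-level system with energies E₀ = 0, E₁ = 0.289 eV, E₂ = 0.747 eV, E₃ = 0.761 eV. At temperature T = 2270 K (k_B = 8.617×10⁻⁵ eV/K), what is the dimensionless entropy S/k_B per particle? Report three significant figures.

k_BT = 8.617×10⁻⁵ × 2270 K = 0.19561 eV.
Eᵢ/kT = 0, 1.4774, 3.8188, 3.8904.
Z = Σ e^(−Eᵢ/kT) = e^(−0) + e^(−1.4774) + e^(−3.8188) + e^(−3.8904) = 1.0000 + 0.22823 + 0.021954 + 0.020437 = 1.2706.
⟨E⟩ = Σ EᵢPᵢ = 0.077059 eV.
S/k_B = ln Z + ⟨E⟩/kT = ln(1.2706) + 0.077059/0.19561 = 0.23949 + 0.39394 = 0.633.

0.633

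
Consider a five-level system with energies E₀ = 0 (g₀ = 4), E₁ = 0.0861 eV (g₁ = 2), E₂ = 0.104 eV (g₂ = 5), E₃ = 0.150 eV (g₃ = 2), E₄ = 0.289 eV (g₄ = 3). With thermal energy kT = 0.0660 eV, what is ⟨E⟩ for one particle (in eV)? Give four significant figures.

Eᵢ/kT = 0, 1.30455, 1.57576, 2.27273, 4.37879.
Z = Σ gᵢe^(−Eᵢ/kT) = 4·e^(−0) + 2·e^(−1.30455) + 5·e^(−1.57576) + 2·e^(−2.27273) + 3·e^(−4.37879) = 4.00000 + 0.542589 + 1.03425 + 0.206061 + 0.0376216 = 5.82052.
⟨E⟩ = Σ Eᵢ gᵢe^(−Eᵢ/kT) / Z = (0·4.00000 + 0.0861·0.542589 + 0.104·1.03425 + 0.150·0.206061 + 0.289·0.0376216) / 5.82052 = 0.03368 eV.

0.03368 eV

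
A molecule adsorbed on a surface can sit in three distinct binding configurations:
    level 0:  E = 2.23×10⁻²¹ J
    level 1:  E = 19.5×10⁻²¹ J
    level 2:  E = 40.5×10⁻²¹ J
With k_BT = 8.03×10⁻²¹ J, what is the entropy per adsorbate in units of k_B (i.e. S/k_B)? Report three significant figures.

Eᵢ/kT = 0.27771, 2.4284, 5.0436.
Z = Σ e^(−Eᵢ/kT) = e^(−0.27771) + e^(−2.4284) + e^(−5.0436) = 0.75752 + 0.088178 + 0.0064505 = 0.85215.
⟨E⟩ = Σ EᵢPᵢ = 4.3067 ×10⁻²¹ J.
S/k_B = ln Z + ⟨E⟩/kT = ln(0.85215) + 4.3067/8.03 = -0.15999 + 0.53633 = 0.376.

0.376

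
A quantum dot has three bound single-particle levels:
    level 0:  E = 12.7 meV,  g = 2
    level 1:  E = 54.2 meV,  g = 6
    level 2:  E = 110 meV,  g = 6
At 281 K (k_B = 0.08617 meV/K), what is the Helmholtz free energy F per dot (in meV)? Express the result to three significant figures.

k_BT = 0.08617 × 281 K = 24.214 meV.
Eᵢ/kT = 0.52449, 2.2384, 4.5428.
Z = Σ gᵢe^(−Eᵢ/kT) = 2·e^(−0.52449) + 6·e^(−2.2384) + 6·e^(−4.5428) = 1.1837 + 0.63977 + 0.063861 = 1.8873.
F = −kT ln Z = −24.214 × ln(1.8873) = −24.214 × 0.63515 = -15.4 meV.

-15.4 meV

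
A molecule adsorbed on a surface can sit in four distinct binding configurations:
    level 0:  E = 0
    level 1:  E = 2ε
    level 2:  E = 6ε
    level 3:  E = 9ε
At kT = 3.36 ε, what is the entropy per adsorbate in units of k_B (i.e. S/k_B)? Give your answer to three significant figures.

Eᵢ/kT = 0, 0.59524, 1.7857, 2.6786.
Z = Σ e^(−Eᵢ/kT) = e^(−0) + e^(−0.59524) + e^(−1.7857) + e^(−2.6786) = 1.0000 + 0.55143 + 0.16768 + 0.068659 = 1.7878.
⟨E⟩ = Σ EᵢPᵢ = 1.5253 ε.
S/k_B = ln Z + ⟨E⟩/kT = ln(1.7878) + 1.5253/3.36 = 0.58099 + 0.45396 = 1.03.

1.03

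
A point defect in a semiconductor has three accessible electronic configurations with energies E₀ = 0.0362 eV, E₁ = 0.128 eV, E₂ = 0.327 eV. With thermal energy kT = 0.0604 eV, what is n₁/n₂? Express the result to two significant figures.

27

n₁/n₂ = exp[−(E₁−E₂)/kT] = exp(−(-0.199 eV)/(0.0604 eV)) = exp(3.295) = 27.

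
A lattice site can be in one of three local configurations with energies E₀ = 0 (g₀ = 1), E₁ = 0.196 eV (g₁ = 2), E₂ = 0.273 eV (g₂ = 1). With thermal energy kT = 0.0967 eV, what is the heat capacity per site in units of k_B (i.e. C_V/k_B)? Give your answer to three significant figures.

Eᵢ/kT = 0, 2.0269, 2.8232.
Z = Σ gᵢe^(−Eᵢ/kT) = 1·e^(−0) + 2·e^(−2.0269) + 1·e^(−2.8232) = 1.0000 + 0.26349 + 0.059416 = 1.3229.
⟨E⟩ = 0.051300 eV, ⟨E²⟩ = 0.010999 eV².
C_V/k_B = (⟨E²⟩ − ⟨E⟩²)/(kT)² = (0.010999 − 0.0026317)/0.0093509 = 0.895.

0.895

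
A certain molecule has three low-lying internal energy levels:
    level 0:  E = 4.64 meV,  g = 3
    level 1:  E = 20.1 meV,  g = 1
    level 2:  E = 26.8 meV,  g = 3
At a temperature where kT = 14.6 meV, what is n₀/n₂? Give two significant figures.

n₀/n₂ = (g₀/g₂) exp[−(E₀−E₂)/kT] = (3/3) × exp(−(-22.16 meV)/(14.6 meV)) = (3/3) × exp(1.518) = 4.6.

4.6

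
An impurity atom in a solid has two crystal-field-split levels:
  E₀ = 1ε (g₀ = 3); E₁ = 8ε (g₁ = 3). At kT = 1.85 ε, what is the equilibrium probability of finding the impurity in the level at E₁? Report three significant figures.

Eᵢ/kT = 0.54054, 4.3243.
Z = Σ gᵢe^(−Eᵢ/kT) = 3·e^(−0.54054) + 3·e^(−4.3243) = 1.7473 + 0.039728 = 1.7870.
P₁ = g₁ e^(−E₁/kT) / Z = 0.039728/1.7870 = 0.0222.

0.0222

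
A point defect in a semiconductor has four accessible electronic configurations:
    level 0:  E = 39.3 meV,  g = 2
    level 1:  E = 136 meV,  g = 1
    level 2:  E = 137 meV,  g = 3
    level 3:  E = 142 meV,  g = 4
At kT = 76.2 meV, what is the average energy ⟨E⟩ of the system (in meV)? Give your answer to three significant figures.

91.1 meV

Eᵢ/kT = 0.51575, 1.7848, 1.7979, 1.8635.
Z = Σ gᵢe^(−Eᵢ/kT) = 2·e^(−0.51575) + 1·e^(−1.7848) + 3·e^(−1.7979) + 4·e^(−1.8635) = 1.1941 + 0.16783 + 0.49694 + 0.62051 = 2.4794.
⟨E⟩ = Σ Eᵢ gᵢe^(−Eᵢ/kT) / Z = (39.3·1.1941 + 136·0.16783 + 137·0.49694 + 142·0.62051) / 2.4794 = 91.1 meV.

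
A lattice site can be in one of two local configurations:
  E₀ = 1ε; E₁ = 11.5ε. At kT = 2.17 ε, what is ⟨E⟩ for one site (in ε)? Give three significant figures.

Eᵢ/kT = 0.46083, 5.2995.
Z = Σ e^(−Eᵢ/kT) = e^(−0.46083) + e^(−5.2995) = 0.63076 + 0.0049941 = 0.63575.
⟨E⟩ = Σ Eᵢ e^(−Eᵢ/kT) / Z = (1·0.63076 + 11.5·0.0049941) / 0.63575 = 1.08 ε.

1.08 ε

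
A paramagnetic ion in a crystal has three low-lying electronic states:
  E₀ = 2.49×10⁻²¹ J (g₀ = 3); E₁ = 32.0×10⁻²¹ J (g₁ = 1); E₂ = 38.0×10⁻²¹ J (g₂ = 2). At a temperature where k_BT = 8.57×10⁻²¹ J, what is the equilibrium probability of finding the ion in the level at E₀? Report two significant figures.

Eᵢ/kT = 0.2905, 3.734, 4.434.
Z = Σ gᵢe^(−Eᵢ/kT) = 3·e^(−0.2905) + 1·e^(−3.734) + 2·e^(−4.434) = 2.244 + 0.02390 + 0.02373 = 2.292.
P₀ = g₀ e^(−E₀/kT) / Z = 2.244/2.292 = 0.98.

0.98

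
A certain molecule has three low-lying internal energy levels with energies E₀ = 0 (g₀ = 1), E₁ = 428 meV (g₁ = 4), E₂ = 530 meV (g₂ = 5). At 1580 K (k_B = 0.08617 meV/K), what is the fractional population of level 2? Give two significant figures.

0.080

k_BT = 0.08617 × 1580 K = 136.1 meV.
Eᵢ/kT = 0, 3.145, 3.894.
Z = Σ gᵢe^(−Eᵢ/kT) = 1·e^(−0) + 4·e^(−3.145) + 5·e^(−3.894) = 1.000 + 0.1723 + 0.1018 = 1.274.
P₂ = g₂ e^(−E₂/kT) / Z = 0.1018/1.274 = 0.080.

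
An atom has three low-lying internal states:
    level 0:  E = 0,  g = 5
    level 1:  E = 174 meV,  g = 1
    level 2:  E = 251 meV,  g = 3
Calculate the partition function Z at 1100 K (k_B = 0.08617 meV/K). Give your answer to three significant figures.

Z = 5.37

k_BT = 0.08617 × 1100 K = 94.787 meV.
Eᵢ/kT = 0, 1.8357, 2.6480.
Z = Σ gᵢe^(−Eᵢ/kT) = 5·e^(−0) + 1·e^(−1.8357) + 3·e^(−2.6480) = 5.0000 + 0.15950 + 0.21238 = 5.3719.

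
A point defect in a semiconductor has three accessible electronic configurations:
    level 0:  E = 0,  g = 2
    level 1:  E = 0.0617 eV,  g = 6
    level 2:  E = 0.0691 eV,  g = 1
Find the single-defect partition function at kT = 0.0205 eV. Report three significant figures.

Eᵢ/kT = 0, 3.0098, 3.3707.
Z = Σ gᵢe^(−Eᵢ/kT) = 2·e^(−0) + 6·e^(−3.0098) + 1·e^(−3.3707) = 2.0000 + 0.29581 + 0.034366 = 2.3302.

Z = 2.33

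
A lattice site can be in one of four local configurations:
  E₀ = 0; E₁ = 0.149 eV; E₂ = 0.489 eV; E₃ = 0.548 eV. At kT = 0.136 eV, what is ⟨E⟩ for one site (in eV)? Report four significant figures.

Eᵢ/kT = 0, 1.09559, 3.59559, 4.02941.
Z = Σ e^(−Eᵢ/kT) = e^(−0) + e^(−1.09559) + e^(−3.59559) + e^(−4.02941) = 1.00000 + 0.334342 + 0.0274445 + 0.0177848 = 1.37957.
⟨E⟩ = Σ Eᵢ e^(−Eᵢ/kT) / Z = (0·1.00000 + 0.149·0.334342 + 0.489·0.0274445 + 0.548·0.0177848) / 1.37957 = 0.05290 eV.

0.05290 eV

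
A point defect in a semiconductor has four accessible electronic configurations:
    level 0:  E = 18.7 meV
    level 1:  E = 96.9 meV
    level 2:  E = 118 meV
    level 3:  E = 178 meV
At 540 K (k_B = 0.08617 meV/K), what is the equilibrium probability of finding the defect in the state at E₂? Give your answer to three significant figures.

0.0885

k_BT = 0.08617 × 540 K = 46.532 meV.
Eᵢ/kT = 0.40187, 2.0824, 2.5359, 3.8253.
Z = Σ e^(−Eᵢ/kT) = e^(−0.40187) + e^(−2.0824) + e^(−2.5359) + e^(−3.8253) = 0.66907 + 0.12463 + 0.079190 + 0.021812 = 0.89470.
P₂ = e^(−E₂/kT) / Z = 0.079190/0.89470 = 0.0885.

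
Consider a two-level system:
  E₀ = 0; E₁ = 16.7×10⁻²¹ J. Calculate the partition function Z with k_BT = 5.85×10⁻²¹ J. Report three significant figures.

Z = 1.06

Eᵢ/kT = 0, 2.8547.
Z = Σ e^(−Eᵢ/kT) = e^(−0) + e^(−2.8547) = 1.0000 + 0.057573 = 1.0576.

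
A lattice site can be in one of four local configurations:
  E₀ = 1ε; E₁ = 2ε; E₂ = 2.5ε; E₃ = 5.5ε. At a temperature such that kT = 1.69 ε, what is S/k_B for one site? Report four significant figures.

1.142

Eᵢ/kT = 0.591716, 1.18343, 1.47929, 3.25444.
Z = Σ e^(−Eᵢ/kT) = e^(−0.591716) + e^(−1.18343) + e^(−1.47929) + e^(−3.25444) = 0.553377 + 0.306227 + 0.227799 + 0.0386024 = 1.12601.
⟨E⟩ = Σ EᵢPᵢ = 1.72968 ε.
S/k_B = ln Z + ⟨E⟩/kT = ln(1.12601) + 1.72968/1.69 = 0.118680 + 1.02348 = 1.142.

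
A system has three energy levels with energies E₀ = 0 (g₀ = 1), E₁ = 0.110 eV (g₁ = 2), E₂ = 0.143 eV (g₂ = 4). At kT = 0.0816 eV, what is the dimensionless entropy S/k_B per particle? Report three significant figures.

Eᵢ/kT = 0, 1.3480, 1.7525.
Z = Σ gᵢe^(−Eᵢ/kT) = 1·e^(−0) + 2·e^(−1.3480) + 4·e^(−1.7525) = 1.0000 + 0.51952 + 0.69336 = 2.2129.
⟨E⟩ = Σ EᵢPᵢ = 0.070630 eV.
S/k_B = ln Z + ⟨E⟩/kT = ln(2.2129) + 0.070630/0.0816 = 0.79430 + 0.86556 = 1.66.

1.66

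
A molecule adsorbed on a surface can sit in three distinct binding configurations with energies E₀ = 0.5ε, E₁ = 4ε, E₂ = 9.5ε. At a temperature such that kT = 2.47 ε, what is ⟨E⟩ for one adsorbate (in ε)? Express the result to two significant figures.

Eᵢ/kT = 0.2024, 1.619, 3.846.
Z = Σ e^(−Eᵢ/kT) = e^(−0.2024) + e^(−1.619) + e^(−3.846) = 0.8168 + 0.1981 + 0.02137 = 1.036.
⟨E⟩ = Σ Eᵢ e^(−Eᵢ/kT) / Z = (0.5·0.8168 + 4·0.1981 + 9.5·0.02137) / 1.036 = 1.4 ε.

1.4 ε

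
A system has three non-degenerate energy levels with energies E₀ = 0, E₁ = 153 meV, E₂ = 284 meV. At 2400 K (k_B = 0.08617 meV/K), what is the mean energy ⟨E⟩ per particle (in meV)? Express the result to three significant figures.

83.8 meV

k_BT = 0.08617 × 2400 K = 206.81 meV.
Eᵢ/kT = 0, 0.73981, 1.3732.
Z = Σ e^(−Eᵢ/kT) = e^(−0) + e^(−0.73981) + e^(−1.3732) = 1.0000 + 0.47720 + 0.25330 = 1.7305.
⟨E⟩ = Σ Eᵢ e^(−Eᵢ/kT) / Z = (0·1.0000 + 153·0.47720 + 284·0.25330) / 1.7305 = 83.8 meV.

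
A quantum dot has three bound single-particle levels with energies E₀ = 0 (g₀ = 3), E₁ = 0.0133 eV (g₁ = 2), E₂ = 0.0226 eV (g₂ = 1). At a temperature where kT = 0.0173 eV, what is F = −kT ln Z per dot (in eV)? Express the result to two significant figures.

-0.025 eV

Eᵢ/kT = 0, 0.7688, 1.306.
Z = Σ gᵢe^(−Eᵢ/kT) = 3·e^(−0) + 2·e^(−0.7688) + 1·e^(−1.306) = 3.000 + 0.9271 + 0.2709 = 4.198.
F = −kT ln Z = −0.0173 × ln(4.198) = −0.0173 × 1.435 = -0.025 eV.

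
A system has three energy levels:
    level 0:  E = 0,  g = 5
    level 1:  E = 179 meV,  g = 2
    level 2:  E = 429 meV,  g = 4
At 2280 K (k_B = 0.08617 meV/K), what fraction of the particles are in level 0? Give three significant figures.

k_BT = 0.08617 × 2280 K = 196.47 meV.
Eᵢ/kT = 0, 0.91108, 2.1835.
Z = Σ gᵢe^(−Eᵢ/kT) = 5·e^(−0) + 2·e^(−0.91108) + 4·e^(−2.1835) = 5.0000 + 0.80418 + 0.45059 = 6.2548.
P₀ = g₀ e^(−E₀/kT) / Z = 5.0000/6.2548 = 0.799.

0.799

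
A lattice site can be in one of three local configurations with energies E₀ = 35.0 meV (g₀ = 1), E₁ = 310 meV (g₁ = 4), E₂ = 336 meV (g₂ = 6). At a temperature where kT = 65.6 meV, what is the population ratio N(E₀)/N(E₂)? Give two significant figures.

16

n₀/n₂ = (g₀/g₂) exp[−(E₀−E₂)/kT] = (1/6) × exp(−(-301.0 meV)/(65.6 meV)) = (1/6) × exp(4.588) = 16.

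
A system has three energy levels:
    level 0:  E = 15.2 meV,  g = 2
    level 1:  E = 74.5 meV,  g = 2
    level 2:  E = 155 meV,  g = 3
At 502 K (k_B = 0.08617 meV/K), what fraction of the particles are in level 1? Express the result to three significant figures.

0.193

k_BT = 0.08617 × 502 K = 43.257 meV.
Eᵢ/kT = 0.35139, 1.7223, 3.5832.
Z = Σ gᵢe^(−Eᵢ/kT) = 2·e^(−0.35139) + 2·e^(−1.7223) + 3·e^(−3.5832) = 1.4074 + 0.35731 + 0.083360 = 1.8481.
P₁ = g₁ e^(−E₁/kT) / Z = 0.35731/1.8481 = 0.193.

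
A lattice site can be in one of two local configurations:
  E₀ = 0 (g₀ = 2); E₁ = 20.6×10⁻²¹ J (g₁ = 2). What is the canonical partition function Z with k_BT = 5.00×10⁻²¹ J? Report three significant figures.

Z = 2.03

Eᵢ/kT = 0, 4.1200.
Z = Σ gᵢe^(−Eᵢ/kT) = 2·e^(−0) + 2·e^(−4.1200) = 2.0000 + 0.032489 = 2.0325.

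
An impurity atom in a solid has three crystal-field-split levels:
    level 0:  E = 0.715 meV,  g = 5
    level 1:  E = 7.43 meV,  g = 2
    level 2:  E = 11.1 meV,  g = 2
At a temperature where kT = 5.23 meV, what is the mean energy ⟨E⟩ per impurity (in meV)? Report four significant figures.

Eᵢ/kT = 0.136711, 1.42065, 2.12237.
Z = Σ gᵢe^(−Eᵢ/kT) = 5·e^(−0.136711) + 2·e^(−1.42065) + 2·e^(−2.12237) = 4.36111 + 0.483114 + 0.239495 = 5.08372.
⟨E⟩ = Σ Eᵢ gᵢe^(−Eᵢ/kT) / Z = (0.715·4.36111 + 7.43·0.483114 + 11.1·0.239495) / 5.08372 = 1.842 meV.

1.842 meV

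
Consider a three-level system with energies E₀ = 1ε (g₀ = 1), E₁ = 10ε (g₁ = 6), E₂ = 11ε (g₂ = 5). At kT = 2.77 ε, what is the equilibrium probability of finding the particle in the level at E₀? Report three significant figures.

Eᵢ/kT = 0.36101, 3.6101, 3.9711.
Z = Σ gᵢe^(−Eᵢ/kT) = 1·e^(−0.36101) + 6·e^(−3.6101) + 5·e^(−3.9711) = 0.69697 + 0.16229 + 0.094263 = 0.95352.
P₀ = g₀ e^(−E₀/kT) / Z = 0.69697/0.95352 = 0.731.

0.731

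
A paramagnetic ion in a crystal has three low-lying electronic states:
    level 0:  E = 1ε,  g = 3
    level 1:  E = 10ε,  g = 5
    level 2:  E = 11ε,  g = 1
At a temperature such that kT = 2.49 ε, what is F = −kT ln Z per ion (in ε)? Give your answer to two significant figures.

Eᵢ/kT = 0.4016, 4.016, 4.418.
Z = Σ gᵢe^(−Eᵢ/kT) = 3·e^(−0.4016) + 5·e^(−4.016) + 1·e^(−4.418) = 2.008 + 0.09012 + 0.01206 = 2.110.
F = −kT ln Z = −2.49 × ln(2.110) = −2.49 × 0.7467 = -1.9 ε.

-1.9 ε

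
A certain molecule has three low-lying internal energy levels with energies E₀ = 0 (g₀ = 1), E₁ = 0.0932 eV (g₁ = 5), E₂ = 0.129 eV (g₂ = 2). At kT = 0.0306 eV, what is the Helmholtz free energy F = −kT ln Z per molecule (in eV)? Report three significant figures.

Eᵢ/kT = 0, 3.0458, 4.2157.
Z = Σ gᵢe^(−Eᵢ/kT) = 1·e^(−0) + 5·e^(−3.0458) + 2·e^(−4.2157) = 1.0000 + 0.23779 + 0.029524 = 1.2673.
F = −kT ln Z = −0.0306 × ln(1.2673) = −0.0306 × 0.23689 = -0.00725 eV.

-0.00725 eV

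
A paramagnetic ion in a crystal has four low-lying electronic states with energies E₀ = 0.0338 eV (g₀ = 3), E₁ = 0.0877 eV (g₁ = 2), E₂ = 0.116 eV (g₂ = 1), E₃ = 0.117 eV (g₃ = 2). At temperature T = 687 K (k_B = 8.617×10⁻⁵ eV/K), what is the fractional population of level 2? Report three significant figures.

k_BT = 8.617×10⁻⁵ × 687 K = 0.059199 eV.
Eᵢ/kT = 0.57096, 1.4814, 1.9595, 1.9764.
Z = Σ gᵢe^(−Eᵢ/kT) = 3·e^(−0.57096) + 2·e^(−1.4814) + 1·e^(−1.9595) + 2·e^(−1.9764) = 1.6949 + 0.45464 + 0.14093 + 0.27713 = 2.5676.
P₂ = g₂ e^(−E₂/kT) / Z = 0.14093/2.5676 = 0.0549.

0.0549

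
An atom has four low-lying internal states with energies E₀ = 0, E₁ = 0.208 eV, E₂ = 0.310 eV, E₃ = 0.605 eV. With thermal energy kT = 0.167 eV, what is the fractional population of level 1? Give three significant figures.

Eᵢ/kT = 0, 1.2455, 1.8563, 3.6228.
Z = Σ e^(−Eᵢ/kT) = e^(−0) + e^(−1.2455) + e^(−1.8563) + e^(−3.6228) = 1.0000 + 0.28780 + 0.15625 + 0.026708 = 1.4708.
P₁ = e^(−E₁/kT) / Z = 0.28780/1.4708 = 0.196.

0.196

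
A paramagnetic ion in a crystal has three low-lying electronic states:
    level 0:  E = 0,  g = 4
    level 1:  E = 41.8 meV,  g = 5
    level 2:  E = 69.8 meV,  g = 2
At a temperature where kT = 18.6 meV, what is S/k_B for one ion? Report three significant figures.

Eᵢ/kT = 0, 2.2473, 3.7527.
Z = Σ gᵢe^(−Eᵢ/kT) = 4·e^(−0) + 5·e^(−2.2473) + 2·e^(−3.7527) = 4.0000 + 0.52842 + 0.046909 = 4.5753.
⟨E⟩ = Σ EᵢPᵢ = 5.5433 meV.
S/k_B = ln Z + ⟨E⟩/kT = ln(4.5753) + 5.5433/18.6 = 1.5207 + 0.29803 = 1.82.

1.82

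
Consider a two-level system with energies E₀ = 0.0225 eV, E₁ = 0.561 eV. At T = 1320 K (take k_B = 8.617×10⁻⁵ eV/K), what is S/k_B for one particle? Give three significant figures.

k_BT = 8.617×10⁻⁵ × 1320 K = 0.11374 eV.
Eᵢ/kT = 0.19782, 4.9323.
Z = Σ e^(−Eᵢ/kT) = e^(−0.19782) + e^(−4.9323) = 0.82052 + 0.0072099 = 0.82773.
⟨E⟩ = Σ EᵢPᵢ = 0.027191 eV.
S/k_B = ln Z + ⟨E⟩/kT = ln(0.82773) + 0.027191/0.11374 = -0.18907 + 0.23906 = 0.0500.

0.0500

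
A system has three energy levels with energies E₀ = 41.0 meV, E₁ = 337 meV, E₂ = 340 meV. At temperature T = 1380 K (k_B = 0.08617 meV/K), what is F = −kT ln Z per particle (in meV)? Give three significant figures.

k_BT = 0.08617 × 1380 K = 118.91 meV.
Eᵢ/kT = 0.34480, 2.8341, 2.8593.
Z = Σ e^(−Eᵢ/kT) = e^(−0.34480) + e^(−2.8341) + e^(−2.8593) = 0.70836 + 0.058771 + 0.057309 = 0.82444.
F = −kT ln Z = −118.91 × ln(0.82444) = −118.91 × -0.19305 = 23.0 meV.

23.0 meV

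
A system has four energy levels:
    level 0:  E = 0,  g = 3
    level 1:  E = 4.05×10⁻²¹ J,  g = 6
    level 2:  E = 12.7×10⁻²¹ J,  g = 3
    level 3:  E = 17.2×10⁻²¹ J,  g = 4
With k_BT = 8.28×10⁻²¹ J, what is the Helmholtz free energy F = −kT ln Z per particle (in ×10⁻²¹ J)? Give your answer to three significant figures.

-17.0 ×10⁻²¹ J

Eᵢ/kT = 0, 0.48913, 1.5338, 2.0773.
Z = Σ gᵢe^(−Eᵢ/kT) = 3·e^(−0) + 6·e^(−0.48913) + 3·e^(−1.5338) + 4·e^(−2.0773) = 3.0000 + 3.6790 + 0.64714 + 0.50107 = 7.8272.
F = −kT ln Z = −8.28 × ln(7.8272) = −8.28 × 2.0576 = -17.0 ×10⁻²¹ J.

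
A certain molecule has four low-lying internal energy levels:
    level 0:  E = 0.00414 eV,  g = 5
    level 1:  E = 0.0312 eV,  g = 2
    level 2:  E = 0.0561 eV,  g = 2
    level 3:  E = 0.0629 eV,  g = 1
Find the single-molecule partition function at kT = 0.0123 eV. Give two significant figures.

Eᵢ/kT = 0.3366, 2.537, 4.561, 5.114.
Z = Σ gᵢe^(−Eᵢ/kT) = 5·e^(−0.3366) + 2·e^(−2.537) + 2·e^(−4.561) + 1·e^(−5.114) = 3.571 + 0.1582 + 0.02090 + 0.006012 = 3.756.

Z = 3.8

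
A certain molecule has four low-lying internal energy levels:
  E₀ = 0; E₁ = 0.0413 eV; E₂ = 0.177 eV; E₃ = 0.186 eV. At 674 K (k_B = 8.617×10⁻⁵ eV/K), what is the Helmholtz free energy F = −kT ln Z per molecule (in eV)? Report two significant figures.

-0.027 eV

k_BT = 8.617×10⁻⁵ × 674 K = 0.05808 eV.
Eᵢ/kT = 0, 0.7111, 3.048, 3.202.
Z = Σ e^(−Eᵢ/kT) = e^(−0) + e^(−0.7111) + e^(−3.048) + e^(−3.202) = 1.000 + 0.4911 + 0.04745 + 0.04068 = 1.579.
F = −kT ln Z = −0.05808 × ln(1.579) = −0.05808 × 0.4568 = -0.027 eV.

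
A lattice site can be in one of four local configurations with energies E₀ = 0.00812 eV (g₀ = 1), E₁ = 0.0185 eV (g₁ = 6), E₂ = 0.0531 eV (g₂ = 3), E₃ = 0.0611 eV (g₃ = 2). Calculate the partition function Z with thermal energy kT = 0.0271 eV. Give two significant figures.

Eᵢ/kT = 0.2996, 0.6827, 1.959, 2.255.
Z = Σ gᵢe^(−Eᵢ/kT) = 1·e^(−0.2996) + 6·e^(−0.6827) + 3·e^(−1.959) + 2·e^(−2.255) = 0.7411 + 3.032 + 0.4230 + 0.2097 = 4.406.

Z = 4.4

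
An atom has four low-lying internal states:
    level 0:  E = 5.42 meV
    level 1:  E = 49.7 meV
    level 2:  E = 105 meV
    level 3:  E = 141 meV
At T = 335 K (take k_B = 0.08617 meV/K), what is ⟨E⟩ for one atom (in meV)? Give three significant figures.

k_BT = 0.08617 × 335 K = 28.867 meV.
Eᵢ/kT = 0.18776, 1.7217, 3.6374, 4.8845.
Z = Σ e^(−Eᵢ/kT) = e^(−0.18776) + e^(−1.7217) + e^(−3.6374) + e^(−4.8845) = 0.82881 + 0.17876 + 0.026321 + 0.0075629 = 1.0415.
⟨E⟩ = Σ Eᵢ e^(−Eᵢ/kT) / Z = (5.42·0.82881 + 49.7·0.17876 + 105·0.026321 + 141·0.0075629) / 1.0415 = 16.5 meV.

16.5 meV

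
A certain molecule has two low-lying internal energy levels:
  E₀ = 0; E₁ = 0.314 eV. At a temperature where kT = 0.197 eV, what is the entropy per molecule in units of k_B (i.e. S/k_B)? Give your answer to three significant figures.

Eᵢ/kT = 0, 1.5939.
Z = Σ e^(−Eᵢ/kT) = e^(−0) + e^(−1.5939) = 1.0000 + 0.20313 = 1.2031.
⟨E⟩ = Σ EᵢPᵢ = 0.053015 eV.
S/k_B = ln Z + ⟨E⟩/kT = ln(1.2031) + 0.053015/0.197 = 0.18490 + 0.26911 = 0.454.

0.454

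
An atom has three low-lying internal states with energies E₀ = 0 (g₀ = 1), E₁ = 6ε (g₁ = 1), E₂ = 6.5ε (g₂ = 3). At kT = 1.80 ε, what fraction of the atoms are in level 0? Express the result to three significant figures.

Eᵢ/kT = 0, 3.3333, 3.6111.
Z = Σ gᵢe^(−Eᵢ/kT) = 1·e^(−0) + 1·e^(−3.3333) + 3·e^(−3.6111) = 1.0000 + 0.035675 + 0.081066 = 1.1167.
P₀ = g₀ e^(−E₀/kT) / Z = 1.0000/1.1167 = 0.895.

0.895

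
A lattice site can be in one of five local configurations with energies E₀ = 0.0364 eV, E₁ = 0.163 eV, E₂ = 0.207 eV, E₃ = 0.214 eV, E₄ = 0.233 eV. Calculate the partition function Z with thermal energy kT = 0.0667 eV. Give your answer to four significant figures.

Eᵢ/kT = 0.545727, 2.44378, 3.10345, 3.20840, 3.49325.
Z = Σ e^(−Eᵢ/kT) = e^(−0.545727) + e^(−2.44378) + e^(−3.10345) + e^(−3.20840) + e^(−3.49325) = 0.579420 + 0.0868320 + 0.0448941 + 0.0404212 + 0.0304019 = 0.781969.

Z = 0.7820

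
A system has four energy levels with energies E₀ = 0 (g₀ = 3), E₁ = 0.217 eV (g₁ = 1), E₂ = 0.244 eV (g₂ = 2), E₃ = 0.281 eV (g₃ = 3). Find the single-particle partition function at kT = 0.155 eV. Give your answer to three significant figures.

Eᵢ/kT = 0, 1.4000, 1.5742, 1.8129.
Z = Σ gᵢe^(−Eᵢ/kT) = 3·e^(−0) + 1·e^(−1.4000) + 2·e^(−1.5742) + 3·e^(−1.8129) = 3.0000 + 0.24660 + 0.41435 + 0.48954 = 4.1505.

Z = 4.15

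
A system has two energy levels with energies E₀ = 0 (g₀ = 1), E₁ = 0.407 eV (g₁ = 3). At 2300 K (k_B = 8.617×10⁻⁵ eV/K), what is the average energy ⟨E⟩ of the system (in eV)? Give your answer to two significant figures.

0.11 eV

k_BT = 8.617×10⁻⁵ × 2300 K = 0.1982 eV.
Eᵢ/kT = 0, 2.053.
Z = Σ gᵢe^(−Eᵢ/kT) = 1·e^(−0) + 3·e^(−2.053) = 1.000 + 0.3850 = 1.385.
⟨E⟩ = Σ Eᵢ gᵢe^(−Eᵢ/kT) / Z = (0·1.000 + 0.407·0.3850) / 1.385 = 0.11 eV.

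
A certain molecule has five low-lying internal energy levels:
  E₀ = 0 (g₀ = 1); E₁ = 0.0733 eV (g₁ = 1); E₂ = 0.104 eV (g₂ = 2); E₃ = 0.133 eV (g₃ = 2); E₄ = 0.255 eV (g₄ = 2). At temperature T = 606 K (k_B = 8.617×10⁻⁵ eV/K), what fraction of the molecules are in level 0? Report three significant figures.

0.592

k_BT = 8.617×10⁻⁵ × 606 K = 0.052219 eV.
Eᵢ/kT = 0, 1.4037, 1.9916, 2.5470, 4.8833.
Z = Σ gᵢe^(−Eᵢ/kT) = 1·e^(−0) + 1·e^(−1.4037) + 2·e^(−1.9916) + 2·e^(−2.5470) + 2·e^(−4.8833) = 1.0000 + 0.24569 + 0.27295 + 0.15663 + 0.015144 = 1.6904.
P₀ = g₀ e^(−E₀/kT) / Z = 1.0000/1.6904 = 0.592.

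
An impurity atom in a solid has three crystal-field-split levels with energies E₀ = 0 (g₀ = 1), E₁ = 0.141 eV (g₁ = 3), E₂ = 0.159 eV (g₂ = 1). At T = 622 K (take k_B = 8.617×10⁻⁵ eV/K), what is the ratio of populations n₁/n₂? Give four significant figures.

4.197

k_BT = 8.617×10⁻⁵ × 622 K = 0.0535977 eV.
n₁/n₂ = (g₁/g₂) exp[−(E₁−E₂)/kT] = (3/1) × exp(−(-0.018 eV)/(0.0535977 eV)) = (3/1) × exp(0.335835) = 4.197.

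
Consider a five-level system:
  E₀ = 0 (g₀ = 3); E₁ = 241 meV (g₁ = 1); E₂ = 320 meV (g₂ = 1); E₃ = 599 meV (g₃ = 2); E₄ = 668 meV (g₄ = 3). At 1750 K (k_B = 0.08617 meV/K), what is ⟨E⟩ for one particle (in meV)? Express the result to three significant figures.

k_BT = 0.08617 × 1750 K = 150.80 meV.
Eᵢ/kT = 0, 1.5981, 2.1220, 3.9721, 4.4297.
Z = Σ gᵢe^(−Eᵢ/kT) = 3·e^(−0) + 1·e^(−1.5981) + 1·e^(−2.1220) + 2·e^(−3.9721) + 3·e^(−4.4297) = 3.0000 + 0.20228 + 0.11979 + 0.037668 + 0.035754 = 3.3955.
⟨E⟩ = Σ Eᵢ gᵢe^(−Eᵢ/kT) / Z = (0·3.0000 + 241·0.20228 + 320·0.11979 + 599·0.037668 + 668·0.035754) / 3.3955 = 39.3 meV.

39.3 meV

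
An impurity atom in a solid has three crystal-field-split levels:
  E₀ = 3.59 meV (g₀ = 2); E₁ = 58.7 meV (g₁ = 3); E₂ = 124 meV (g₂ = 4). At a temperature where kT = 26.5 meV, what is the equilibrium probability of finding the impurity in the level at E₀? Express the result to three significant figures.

Eᵢ/kT = 0.13547, 2.2151, 4.6792.
Z = Σ gᵢe^(−Eᵢ/kT) = 2·e^(−0.13547) + 3·e^(−2.2151) + 4·e^(−4.6792) = 1.7466 + 0.32743 + 0.037146 = 2.1112.
P₀ = g₀ e^(−E₀/kT) / Z = 1.7466/2.1112 = 0.827.

0.827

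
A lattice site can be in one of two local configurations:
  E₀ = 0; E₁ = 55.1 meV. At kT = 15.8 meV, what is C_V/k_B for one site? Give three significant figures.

0.350

Eᵢ/kT = 0, 3.4873.
Z = Σ e^(−Eᵢ/kT) = e^(−0) + e^(−3.4873) = 1.0000 + 0.030583 = 1.0306.
⟨E⟩ = 1.6351 meV, ⟨E²⟩ = 90.093 meV².
C_V/k_B = (⟨E²⟩ − ⟨E⟩²)/(kT)² = (90.093 − 2.6736)/249.64 = 0.350.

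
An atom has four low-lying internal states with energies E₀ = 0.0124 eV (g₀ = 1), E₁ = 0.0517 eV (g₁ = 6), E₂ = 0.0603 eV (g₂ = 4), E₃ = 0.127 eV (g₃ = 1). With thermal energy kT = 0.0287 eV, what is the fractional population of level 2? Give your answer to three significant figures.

Eᵢ/kT = 0.43206, 1.8014, 2.1010, 4.4251.
Z = Σ gᵢe^(−Eᵢ/kT) = 1·e^(−0.43206) + 6·e^(−1.8014) + 4·e^(−2.1010) + 1·e^(−4.4251) = 0.64917 + 0.99041 + 0.48934 + 0.011973 = 2.1409.
P₂ = g₂ e^(−E₂/kT) / Z = 0.48934/2.1409 = 0.229.

0.229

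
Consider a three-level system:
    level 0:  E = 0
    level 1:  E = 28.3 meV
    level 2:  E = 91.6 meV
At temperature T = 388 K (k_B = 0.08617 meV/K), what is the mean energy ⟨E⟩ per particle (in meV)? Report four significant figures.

k_BT = 0.08617 × 388 K = 33.4340 meV.
Eᵢ/kT = 0, 0.846444, 2.73973.
Z = Σ e^(−Eᵢ/kT) = e^(−0) + e^(−0.846444) + e^(−2.73973) = 1.00000 + 0.428938 + 0.0645878 = 1.49353.
⟨E⟩ = Σ Eᵢ e^(−Eᵢ/kT) / Z = (0·1.00000 + 28.3·0.428938 + 91.6·0.0645878) / 1.49353 = 12.09 meV.

12.09 meV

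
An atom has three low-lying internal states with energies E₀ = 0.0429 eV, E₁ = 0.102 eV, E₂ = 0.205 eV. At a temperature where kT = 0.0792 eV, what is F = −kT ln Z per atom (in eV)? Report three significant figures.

Eᵢ/kT = 0.54167, 1.2879, 2.5884.
Z = Σ e^(−Eᵢ/kT) = e^(−0.54167) + e^(−1.2879) + e^(−2.5884) = 0.58178 + 0.27585 + 0.075140 = 0.93277.
F = −kT ln Z = −0.0792 × ln(0.93277) = −0.0792 × -0.069597 = 0.00551 eV.

0.00551 eV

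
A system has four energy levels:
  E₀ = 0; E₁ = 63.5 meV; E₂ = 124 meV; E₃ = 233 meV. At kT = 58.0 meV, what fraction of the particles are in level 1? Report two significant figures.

0.23

Eᵢ/kT = 0, 1.095, 2.138, 4.017.
Z = Σ e^(−Eᵢ/kT) = e^(−0) + e^(−1.095) + e^(−2.138) + e^(−4.017) = 1.000 + 0.3345 + 0.1179 + 0.01801 = 1.470.
P₁ = e^(−E₁/kT) / Z = 0.3345/1.470 = 0.23.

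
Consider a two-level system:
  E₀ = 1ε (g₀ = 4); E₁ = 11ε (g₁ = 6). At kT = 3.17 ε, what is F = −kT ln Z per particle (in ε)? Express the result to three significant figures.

-3.59 ε

Eᵢ/kT = 0.31546, 3.4700.
Z = Σ gᵢe^(−Eᵢ/kT) = 4·e^(−0.31546) + 6·e^(−3.4700) = 2.9178 + 0.18670 = 3.1045.
F = −kT ln Z = −3.17 × ln(3.1045) = −3.17 × 1.1329 = -3.59 ε.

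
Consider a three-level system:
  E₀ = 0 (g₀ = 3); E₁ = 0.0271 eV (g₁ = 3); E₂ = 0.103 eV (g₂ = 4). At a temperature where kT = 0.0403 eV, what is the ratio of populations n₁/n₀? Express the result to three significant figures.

0.510

n₁/n₀ = (g₁/g₀) exp[−(E₁−E₀)/kT] = (3/3) × exp(−(0.0271 eV)/(0.0403 eV)) = (3/3) × exp(-0.67246) = 0.510.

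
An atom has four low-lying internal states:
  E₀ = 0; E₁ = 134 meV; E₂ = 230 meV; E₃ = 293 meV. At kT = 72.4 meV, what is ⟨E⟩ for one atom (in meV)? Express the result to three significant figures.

Eᵢ/kT = 0, 1.8508, 3.1768, 4.0470.
Z = Σ e^(−Eᵢ/kT) = e^(−0) + e^(−1.8508) + e^(−3.1768) + e^(−4.0470) = 1.0000 + 0.15711 + 0.041719 + 0.017475 = 1.2163.
⟨E⟩ = Σ Eᵢ e^(−Eᵢ/kT) / Z = (0·1.0000 + 134·0.15711 + 230·0.041719 + 293·0.017475) / 1.2163 = 29.4 meV.

29.4 meV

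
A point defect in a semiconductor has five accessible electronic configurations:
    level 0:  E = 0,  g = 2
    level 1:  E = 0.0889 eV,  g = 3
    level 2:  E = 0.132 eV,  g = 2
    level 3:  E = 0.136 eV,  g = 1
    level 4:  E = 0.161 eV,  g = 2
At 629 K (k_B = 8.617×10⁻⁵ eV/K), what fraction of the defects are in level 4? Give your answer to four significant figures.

k_BT = 8.617×10⁻⁵ × 629 K = 0.0542009 eV.
Eᵢ/kT = 0, 1.64019, 2.43538, 2.50918, 2.97043.
Z = Σ gᵢe^(−Eᵢ/kT) = 2·e^(−0) + 3·e^(−1.64019) + 2·e^(−2.43538) + 1·e^(−2.50918) + 2·e^(−2.97043) = 2.00000 + 0.581830 + 0.175129 + 0.0813349 + 0.102563 = 2.94086.
P₄ = g₄ e^(−E₄/kT) / Z = 0.102563/2.94086 = 0.03488.

0.03488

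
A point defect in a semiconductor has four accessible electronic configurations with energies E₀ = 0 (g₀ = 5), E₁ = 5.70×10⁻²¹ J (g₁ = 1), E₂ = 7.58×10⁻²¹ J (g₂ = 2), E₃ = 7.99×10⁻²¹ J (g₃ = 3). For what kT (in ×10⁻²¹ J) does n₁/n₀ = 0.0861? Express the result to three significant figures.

n₁/n₀ = (g₁/g₀) exp[−(E₁−E₀)/kT] = 0.0861.
⇒ (E₁−E₀)/kT = ln((1/5)/0.0861) = ln(2.3229) = 0.84282.
kT = 5.70 ×10⁻²¹ J / 0.84282 = 6.76 ×10⁻²¹ J.

6.76 ×10⁻²¹ J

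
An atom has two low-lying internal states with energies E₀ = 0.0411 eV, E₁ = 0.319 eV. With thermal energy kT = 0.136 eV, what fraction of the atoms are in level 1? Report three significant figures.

Eᵢ/kT = 0.30221, 2.3456.
Z = Σ e^(−Eᵢ/kT) = e^(−0.30221) + e^(−2.3456) = 0.73918 + 0.095790 = 0.83497.
P₁ = e^(−E₁/kT) / Z = 0.095790/0.83497 = 0.115.

0.115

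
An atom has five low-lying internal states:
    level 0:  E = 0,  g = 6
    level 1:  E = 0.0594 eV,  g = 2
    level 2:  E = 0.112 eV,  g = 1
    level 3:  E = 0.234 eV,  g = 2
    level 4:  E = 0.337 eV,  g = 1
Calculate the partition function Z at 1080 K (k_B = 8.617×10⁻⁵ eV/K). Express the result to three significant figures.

Z = 7.55

k_BT = 8.617×10⁻⁵ × 1080 K = 0.093064 eV.
Eᵢ/kT = 0, 0.63827, 1.2035, 2.5144, 3.6212.
Z = Σ gᵢe^(−Eᵢ/kT) = 6·e^(−0) + 2·e^(−0.63827) + 1·e^(−1.2035) + 2·e^(−2.5144) + 1·e^(−3.6212) = 6.0000 + 1.0564 + 0.30014 + 0.16182 + 0.026751 = 7.5451.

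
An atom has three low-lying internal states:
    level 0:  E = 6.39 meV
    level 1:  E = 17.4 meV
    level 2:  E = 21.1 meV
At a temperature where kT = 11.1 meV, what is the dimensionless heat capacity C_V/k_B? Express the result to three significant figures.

Eᵢ/kT = 0.57568, 1.5676, 1.9009.
Z = Σ e^(−Eᵢ/kT) = e^(−0.57568) + e^(−1.5676) + e^(−1.9009) = 0.56232 + 0.20855 + 0.14943 = 0.92030.
⟨E⟩ = 11.273 meV, ⟨E²⟩ = 165.85 meV².
C_V/k_B = (⟨E²⟩ − ⟨E⟩²)/(kT)² = (165.85 − 127.08)/123.21 = 0.315.

0.315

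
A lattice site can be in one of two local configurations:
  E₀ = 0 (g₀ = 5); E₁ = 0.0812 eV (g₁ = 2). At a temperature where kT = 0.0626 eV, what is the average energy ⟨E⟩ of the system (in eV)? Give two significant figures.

0.0080 eV

Eᵢ/kT = 0, 1.297.
Z = Σ gᵢe^(−Eᵢ/kT) = 5·e^(−0) + 2·e^(−1.297) = 5.000 + 0.5467 = 5.547.
⟨E⟩ = Σ Eᵢ gᵢe^(−Eᵢ/kT) / Z = (0·5.000 + 0.0812·0.5467) / 5.547 = 0.0080 eV.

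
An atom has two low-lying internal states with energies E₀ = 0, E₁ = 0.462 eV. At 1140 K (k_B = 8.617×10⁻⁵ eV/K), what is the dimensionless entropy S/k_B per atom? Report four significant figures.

k_BT = 8.617×10⁻⁵ × 1140 K = 0.0982338 eV.
Eᵢ/kT = 0, 4.70307.
Z = Σ e^(−Eᵢ/kT) = e^(−0) + e^(−4.70307) = 1.00000 + 0.00906740 = 1.00907.
⟨E⟩ = Σ EᵢPᵢ = 0.00415148 eV.
S/k_B = ln Z + ⟨E⟩/kT = ln(1.00907) + 0.00415148/0.0982338 = 0.00902911 + 0.0422612 = 0.05129.

0.05129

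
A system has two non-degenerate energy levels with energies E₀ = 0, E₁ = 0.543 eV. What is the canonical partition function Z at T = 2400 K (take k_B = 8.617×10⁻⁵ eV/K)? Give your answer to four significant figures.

k_BT = 8.617×10⁻⁵ × 2400 K = 0.206808 eV.
Eᵢ/kT = 0, 2.62562.
Z = Σ e^(−Eᵢ/kT) = e^(−0) + e^(−2.62562) = 1.00000 + 0.0723949 = 1.07239.

Z = 1.072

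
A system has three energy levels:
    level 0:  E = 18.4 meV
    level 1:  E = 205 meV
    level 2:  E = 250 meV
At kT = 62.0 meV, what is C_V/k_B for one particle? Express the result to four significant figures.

Eᵢ/kT = 0.296774, 3.30645, 4.03226.
Z = Σ e^(−Eᵢ/kT) = e^(−0.296774) + e^(−3.30645) + e^(−4.03226) = 0.743212 + 0.0366460 + 0.0177342 = 0.797592.
⟨E⟩ = 32.1230 meV, ⟨E²⟩ = 3636.02 meV².
C_V/k_B = (⟨E²⟩ − ⟨E⟩²)/(kT)² = (3636.02 − 1031.89)/3844.00 = 0.6775.

0.6775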